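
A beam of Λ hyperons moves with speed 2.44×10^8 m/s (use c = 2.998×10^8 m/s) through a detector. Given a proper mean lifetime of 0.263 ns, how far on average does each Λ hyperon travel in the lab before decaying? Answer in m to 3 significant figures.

d ≈ 0.110 m

β = v/c = 2.44×10^8 / 2.998×10^8 = 0.81388
γ = 1/√(1 − 0.81388²) = 1.7211
Dilated lifetime: Δt = γτ₀ = 1.7211 × 0.263 ns = 0.45264 ns
d = vΔt = 0.81388c × 0.45264 ns = 2.4400×10^8 m/s × 4.5264×10^-10 s = 0.110 m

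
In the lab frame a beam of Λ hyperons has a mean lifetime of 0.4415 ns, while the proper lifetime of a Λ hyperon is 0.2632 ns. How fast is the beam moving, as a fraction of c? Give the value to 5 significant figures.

β ≈ 0.80287

γ = Δt/τ₀ = 0.4415/0.2632 = 1.677432
β = √(1 − 1/γ²) = √(1 − 1/1.677432²) = 0.80287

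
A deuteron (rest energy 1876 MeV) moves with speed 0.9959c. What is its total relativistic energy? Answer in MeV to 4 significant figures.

E ≈ 20740 MeV

γ = 1/√(1 − 0.9959²) = 11.0545
E = γm₀c² = 11.0545 × 1876 MeV = 20740 MeV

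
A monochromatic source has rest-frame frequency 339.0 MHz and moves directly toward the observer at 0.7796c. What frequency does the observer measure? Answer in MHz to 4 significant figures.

Relativistic Doppler: f_obs = f_src √((1+β)/(1−β))
= 339.0 × √(1.77960/0.220400) = 339.0 × 2.84155 = 963.3 MHz

f_obs ≈ 963.3 MHz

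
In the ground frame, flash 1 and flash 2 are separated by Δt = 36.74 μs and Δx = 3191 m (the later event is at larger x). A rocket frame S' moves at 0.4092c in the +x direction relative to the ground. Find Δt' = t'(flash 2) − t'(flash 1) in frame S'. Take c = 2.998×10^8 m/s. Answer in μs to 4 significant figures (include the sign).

γ = 1/√(1 − 0.4092²) = 1.09596
Δt' = γ(Δt − vΔx/c²) = 1.09596 × (36.74 μs − 0.4092×3191 m / (2.998×10^8 m/s))
= 1.09596 × (32.3846 μs) = 35.49 μs

Δt' ≈ 35.49 μs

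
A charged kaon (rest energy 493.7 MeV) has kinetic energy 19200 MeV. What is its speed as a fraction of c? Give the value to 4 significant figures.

β ≈ 0.9997

γ = 1 + K/(m₀c²) = 1 + 19200/493.7 = 39.8900
β = √(1 − 1/γ²) = 0.9997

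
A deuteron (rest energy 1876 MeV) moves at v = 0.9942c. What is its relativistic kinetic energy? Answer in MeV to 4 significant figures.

γ = 1/√(1 − 0.9942²) = 9.29826
K = (γ − 1)m₀c² = (9.29826 − 1) × 1876 MeV = 8.29826 × 1876 MeV = 15570 MeV

K ≈ 15570 MeV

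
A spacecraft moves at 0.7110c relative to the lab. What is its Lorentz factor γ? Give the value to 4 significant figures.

γ ≈ 1.422

γ = 1/√(1 − β²) = 1/√(1 − 0.7110²) = 1/√(0.494479) = 1.422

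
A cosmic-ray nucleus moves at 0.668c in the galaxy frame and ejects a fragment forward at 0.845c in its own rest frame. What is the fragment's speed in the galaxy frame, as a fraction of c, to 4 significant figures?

u ≈ 0.9671c

Compose boost 2: (0.845 + 0.668)/(1 + 0.845×0.668) = 1.513/1.56446 = 0.9671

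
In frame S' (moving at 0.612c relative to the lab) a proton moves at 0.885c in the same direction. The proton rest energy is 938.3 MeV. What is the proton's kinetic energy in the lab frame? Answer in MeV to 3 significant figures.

K ≈ 2990 MeV

u_lab = (0.885 + 0.612)/(1 + 0.885×0.612) = 0.971056
γ = 1/√(1 − 0.971056²) = 4.1867
K = (γ − 1)m₀c² = (4.1867 − 1) × 938.3 = 3.1867 × 938.3 = 2990 MeV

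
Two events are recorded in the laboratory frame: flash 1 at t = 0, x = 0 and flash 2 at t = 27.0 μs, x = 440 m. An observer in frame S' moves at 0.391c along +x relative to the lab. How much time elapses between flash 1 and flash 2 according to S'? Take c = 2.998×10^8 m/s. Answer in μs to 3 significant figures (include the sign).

γ = 1/√(1 − 0.391²) = 1.0865
Δt' = γ(Δt − vΔx/c²) = 1.0865 × (27.0 μs − 0.391×440 m / (2.998×10^8 m/s))
= 1.0865 × (26.426 μs) = 28.7 μs

Δt' ≈ 28.7 μs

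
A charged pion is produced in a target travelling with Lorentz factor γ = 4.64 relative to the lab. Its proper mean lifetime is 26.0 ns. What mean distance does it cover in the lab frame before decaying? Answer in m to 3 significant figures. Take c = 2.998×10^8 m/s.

β = √(1 − 1/γ²) = √(1 − 1/4.64²) = 0.97650
Dilated lifetime: Δt = γτ₀ = 4.64 × 26.0 ns = 120.64 ns
d = vΔt = 0.97650c × 120.64 ns = 2.9275×10^8 m/s × 1.2064×10^-7 s = 35.3 m

d ≈ 35.3 m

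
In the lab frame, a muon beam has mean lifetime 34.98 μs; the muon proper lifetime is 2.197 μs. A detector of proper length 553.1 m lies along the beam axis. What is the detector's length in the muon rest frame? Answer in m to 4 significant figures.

L ≈ 34.74 m

Time dilation ⇒ γ = Δt/τ₀ = 34.98/2.197 = 15.9217
Length contraction: L = L₀/γ = 553.1/15.9217 = 34.74 m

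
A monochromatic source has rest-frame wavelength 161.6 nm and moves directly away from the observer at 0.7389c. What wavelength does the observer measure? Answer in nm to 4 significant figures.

Relativistic Doppler: λ_obs = λ_src √((1+β)/(1−β))
= 161.6 × √(1.73890/0.261100) = 161.6 × 2.58068 = 417.0 nm

λ_obs ≈ 417.0 nm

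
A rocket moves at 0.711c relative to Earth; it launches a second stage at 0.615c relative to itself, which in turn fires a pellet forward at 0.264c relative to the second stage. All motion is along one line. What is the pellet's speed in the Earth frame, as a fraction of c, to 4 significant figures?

u ≈ 0.9542c

Compose boost 2: (0.615 + 0.711)/(1 + 0.615×0.711) = 1.326/1.43727 = 0.922586
Compose boost 3: (0.264 + 0.922586)/(1 + 0.264×0.922586) = 1.18659/1.24356 = 0.9542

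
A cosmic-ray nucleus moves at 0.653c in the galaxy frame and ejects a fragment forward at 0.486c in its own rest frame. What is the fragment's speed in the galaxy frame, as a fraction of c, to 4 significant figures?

Compose boost 2: (0.486 + 0.653)/(1 + 0.486×0.653) = 1.139/1.31736 = 0.8646

u ≈ 0.8646c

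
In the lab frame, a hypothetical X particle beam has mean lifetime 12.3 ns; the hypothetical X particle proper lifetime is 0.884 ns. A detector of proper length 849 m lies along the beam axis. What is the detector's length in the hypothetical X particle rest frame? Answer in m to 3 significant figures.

Time dilation ⇒ γ = Δt/τ₀ = 12.3/0.884 = 13.914
Length contraction: L = L₀/γ = 849/13.914 = 61.0 m

L ≈ 61.0 m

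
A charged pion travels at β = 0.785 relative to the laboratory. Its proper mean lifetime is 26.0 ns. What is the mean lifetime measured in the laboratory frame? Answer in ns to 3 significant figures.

Δt ≈ 42.0 ns

γ = 1/√(1 − 0.785²) = 1.6142
Time dilation: Δt = γτ₀ = 1.6142 × 26.0 ns = 42.0 ns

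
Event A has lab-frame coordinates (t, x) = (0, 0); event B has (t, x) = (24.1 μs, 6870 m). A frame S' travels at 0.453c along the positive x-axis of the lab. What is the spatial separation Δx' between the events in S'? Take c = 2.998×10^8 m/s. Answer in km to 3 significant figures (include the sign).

γ = 1/√(1 − 0.453²) = 1.1217
Δx' = γ(Δx − vΔt) = 1.1217 × (6870 m − 0.453×(2.998×10^8 m/s)×24.1×10^-6 s)
= 1.1217 × (3597.0 m) = 4.03 km

Δx' ≈ 4.03 km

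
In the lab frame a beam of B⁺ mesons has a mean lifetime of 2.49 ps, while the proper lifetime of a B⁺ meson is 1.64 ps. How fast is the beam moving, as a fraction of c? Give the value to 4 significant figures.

β ≈ 0.7525

γ = Δt/τ₀ = 2.49/1.64 = 1.51829
β = √(1 − 1/γ²) = √(1 − 1/1.51829²) = 0.7525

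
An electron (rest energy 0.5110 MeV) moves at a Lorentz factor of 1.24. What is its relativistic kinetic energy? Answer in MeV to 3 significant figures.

K ≈ 0.123 MeV

γ = 1.24 (given)
K = (γ − 1)m₀c² = (1.24 − 1) × 0.5110 MeV = 0.24000 × 0.5110 MeV = 0.123 MeV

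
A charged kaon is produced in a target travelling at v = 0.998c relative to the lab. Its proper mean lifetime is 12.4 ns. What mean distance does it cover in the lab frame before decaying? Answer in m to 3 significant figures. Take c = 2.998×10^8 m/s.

γ = 1/√(1 − 0.998²) = 15.819
Dilated lifetime: Δt = γτ₀ = 15.819 × 12.4 ns = 196.16 ns
d = vΔt = 0.998c × 196.16 ns = 2.9920×10^8 m/s × 1.9616×10^-7 s = 58.7 m

d ≈ 58.7 m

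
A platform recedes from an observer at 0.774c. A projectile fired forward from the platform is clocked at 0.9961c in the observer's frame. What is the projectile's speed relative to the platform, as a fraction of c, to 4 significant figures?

u' ≈ 0.9698c

Inverse velocity addition: u' = (u − v)/(1 − uv/c²)
= (0.9961 − 0.774)/(1 − 0.9961×0.774) = 0.2221/0.229019 = 0.9698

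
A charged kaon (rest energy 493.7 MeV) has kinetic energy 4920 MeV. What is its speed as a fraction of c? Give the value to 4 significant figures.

γ = 1 + K/(m₀c²) = 1 + 4920/493.7 = 10.9656
β = √(1 − 1/γ²) = 0.9958

β ≈ 0.9958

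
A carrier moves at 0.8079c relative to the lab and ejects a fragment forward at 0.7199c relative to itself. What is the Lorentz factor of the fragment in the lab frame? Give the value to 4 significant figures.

γ ≈ 3.867

u_lab = (0.7199 + 0.8079)/(1 + 0.7199×0.8079) = 1.5278/1.581607 = 0.9659794
γ = 1/√(1 − 0.9659794²) = 3.867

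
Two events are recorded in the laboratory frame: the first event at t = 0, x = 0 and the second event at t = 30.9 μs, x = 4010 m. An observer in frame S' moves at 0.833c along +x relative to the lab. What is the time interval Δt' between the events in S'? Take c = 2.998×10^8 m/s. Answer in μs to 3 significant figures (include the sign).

Δt' ≈ 35.7 μs

γ = 1/√(1 − 0.833²) = 1.8074
Δt' = γ(Δt − vΔx/c²) = 1.8074 × (30.9 μs − 0.833×4010 m / (2.998×10^8 m/s))
= 1.8074 × (19.758 μs) = 35.7 μs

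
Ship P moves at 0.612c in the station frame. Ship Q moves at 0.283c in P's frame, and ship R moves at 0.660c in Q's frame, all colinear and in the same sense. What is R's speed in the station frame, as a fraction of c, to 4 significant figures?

Compose boost 2: (0.283 + 0.612)/(1 + 0.283×0.612) = 0.8950/1.17320 = 0.762873
Compose boost 3: (0.660 + 0.762873)/(1 + 0.660×0.762873) = 1.42287/1.50350 = 0.9464

u ≈ 0.9464c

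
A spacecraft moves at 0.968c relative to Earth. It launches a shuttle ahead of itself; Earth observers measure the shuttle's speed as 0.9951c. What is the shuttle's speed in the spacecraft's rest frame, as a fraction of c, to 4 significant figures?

u' ≈ 0.7376c

Inverse velocity addition: u' = (u − v)/(1 − uv/c²)
= (0.9951 − 0.968)/(1 − 0.9951×0.968) = 0.02710/0.0367432 = 0.7376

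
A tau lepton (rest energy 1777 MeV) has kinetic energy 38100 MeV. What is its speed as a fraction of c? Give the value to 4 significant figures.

γ = 1 + K/(m₀c²) = 1 + 38100/1777 = 22.4406
β = √(1 − 1/γ²) = 0.9990

β ≈ 0.9990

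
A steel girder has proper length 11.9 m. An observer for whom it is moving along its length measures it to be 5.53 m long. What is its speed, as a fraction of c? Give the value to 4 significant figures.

β ≈ 0.8855

γ = L₀/L = 11.9/5.53 = 2.15190
β = √(1 − 1/γ²) = 0.8855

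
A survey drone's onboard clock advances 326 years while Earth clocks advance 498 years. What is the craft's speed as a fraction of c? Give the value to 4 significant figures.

γ = Δt/τ₀ = 498/326 = 1.52761
β = √(1 − 1/γ²) = √(1 − 1/1.52761²) = 0.7560

β ≈ 0.7560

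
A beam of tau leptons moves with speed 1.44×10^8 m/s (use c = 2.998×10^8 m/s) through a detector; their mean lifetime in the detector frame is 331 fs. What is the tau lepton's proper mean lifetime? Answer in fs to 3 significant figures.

β = v/c = 1.44×10^8 / 2.998×10^8 = 0.48032
γ = 1/√(1 − 0.48032²) = 1.1401
Proper time: τ₀ = Δt/γ = 331/1.1401 = 290 fs

τ₀ ≈ 290 fs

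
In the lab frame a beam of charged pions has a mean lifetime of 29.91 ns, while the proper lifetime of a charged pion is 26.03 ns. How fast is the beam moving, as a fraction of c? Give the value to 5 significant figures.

γ = Δt/τ₀ = 29.91/26.03 = 1.149059
β = √(1 − 1/γ²) = √(1 − 1/1.149059²) = 0.49256

β ≈ 0.49256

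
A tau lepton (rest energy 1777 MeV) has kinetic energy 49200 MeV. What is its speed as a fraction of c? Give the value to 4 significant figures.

β ≈ 0.9994

γ = 1 + K/(m₀c²) = 1 + 49200/1777 = 28.6871
β = √(1 − 1/γ²) = 0.9994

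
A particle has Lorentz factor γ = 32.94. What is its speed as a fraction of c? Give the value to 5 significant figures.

β ≈ 0.99954

β = √(1 − 1/γ²) = √(1 − 1/32.94²) = √(0.9990784) = 0.99954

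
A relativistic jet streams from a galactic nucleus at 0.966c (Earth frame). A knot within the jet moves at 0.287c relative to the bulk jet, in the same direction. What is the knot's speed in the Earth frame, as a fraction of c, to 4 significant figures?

Relativistic velocity addition: u = (u' + v)/(1 + u'v/c²)
= (0.287 + 0.966)/(1 + 0.287×0.966) = 1.253/1.27724 = 0.9810

u ≈ 0.9810c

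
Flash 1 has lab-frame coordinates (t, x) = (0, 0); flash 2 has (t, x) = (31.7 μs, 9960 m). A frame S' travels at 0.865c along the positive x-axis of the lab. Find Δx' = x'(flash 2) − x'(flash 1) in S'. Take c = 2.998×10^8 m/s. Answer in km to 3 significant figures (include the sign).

γ = 1/√(1 − 0.865²) = 1.9929
Δx' = γ(Δx − vΔt) = 1.9929 × (9960 m − 0.865×(2.998×10^8 m/s)×31.7×10^-6 s)
= 1.9929 × (1739.3 m) = 3.47 km

Δx' ≈ 3.47 km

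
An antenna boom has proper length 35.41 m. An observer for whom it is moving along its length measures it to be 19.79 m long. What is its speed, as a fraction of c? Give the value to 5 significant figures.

β ≈ 0.82925

γ = L₀/L = 35.41/19.79 = 1.789288
β = √(1 − 1/γ²) = 0.82925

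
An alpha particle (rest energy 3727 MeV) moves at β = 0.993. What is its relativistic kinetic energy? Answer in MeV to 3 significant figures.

K ≈ 27800 MeV

γ = 1/√(1 − 0.993²) = 8.4664
K = (γ − 1)m₀c² = (8.4664 − 1) × 3727 MeV = 7.4664 × 3727 MeV = 27800 MeV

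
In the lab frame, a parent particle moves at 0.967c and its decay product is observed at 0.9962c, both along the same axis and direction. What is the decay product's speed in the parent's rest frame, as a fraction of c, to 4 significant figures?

Inverse velocity addition: u' = (u − v)/(1 − uv/c²)
= (0.9962 − 0.967)/(1 − 0.9962×0.967) = 0.02920/0.0366746 = 0.7962

u' ≈ 0.7962c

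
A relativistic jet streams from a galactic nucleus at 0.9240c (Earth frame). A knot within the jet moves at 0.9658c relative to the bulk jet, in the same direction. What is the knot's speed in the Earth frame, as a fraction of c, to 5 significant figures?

Relativistic velocity addition: u = (u' + v)/(1 + u'v/c²)
= (0.9658 + 0.9240)/(1 + 0.9658×0.9240) = 1.8898/1.892399 = 0.99863

u ≈ 0.99863c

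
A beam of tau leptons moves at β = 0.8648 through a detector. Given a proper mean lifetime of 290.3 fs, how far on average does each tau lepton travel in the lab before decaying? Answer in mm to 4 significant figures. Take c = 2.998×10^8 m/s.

γ = 1/√(1 − 0.8648²) = 1.99157
Dilated lifetime: Δt = γτ₀ = 1.99157 × 290.3 fs = 578.153 fs
d = vΔt = 0.8648c × 578.153 fs = 2.59267×10^8 m/s × 5.78153×10^-13 s = 0.1499 mm

d ≈ 0.1499 mm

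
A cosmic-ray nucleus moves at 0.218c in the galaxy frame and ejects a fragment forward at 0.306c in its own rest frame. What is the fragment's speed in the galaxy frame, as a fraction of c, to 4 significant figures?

Compose boost 2: (0.306 + 0.218)/(1 + 0.306×0.218) = 0.5240/1.06671 = 0.4912

u ≈ 0.4912c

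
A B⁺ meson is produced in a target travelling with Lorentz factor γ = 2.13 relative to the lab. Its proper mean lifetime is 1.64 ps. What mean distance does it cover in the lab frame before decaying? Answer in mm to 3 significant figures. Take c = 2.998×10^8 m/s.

β = √(1 − 1/γ²) = √(1 − 1/2.13²) = 0.88294
Dilated lifetime: Δt = γτ₀ = 2.13 × 1.64 ps = 3.4932 ps
d = vΔt = 0.88294c × 3.4932 ps = 2.6471×10^8 m/s × 3.4932×10^-12 s = 0.925 mm

d ≈ 0.925 mm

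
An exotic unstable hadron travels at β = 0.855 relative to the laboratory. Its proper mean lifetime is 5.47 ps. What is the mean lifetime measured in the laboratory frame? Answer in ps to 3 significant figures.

Δt ≈ 10.5 ps

γ = 1/√(1 − 0.855²) = 1.9282
Time dilation: Δt = γτ₀ = 1.9282 × 5.47 ps = 10.5 ps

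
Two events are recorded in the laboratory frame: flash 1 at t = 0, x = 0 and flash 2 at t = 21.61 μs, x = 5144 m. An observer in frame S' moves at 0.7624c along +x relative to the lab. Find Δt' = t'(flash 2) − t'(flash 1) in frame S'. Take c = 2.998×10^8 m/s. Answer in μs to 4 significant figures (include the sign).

γ = 1/√(1 − 0.7624²) = 1.54534
Δt' = γ(Δt − vΔx/c²) = 1.54534 × (21.61 μs − 0.7624×5144 m / (2.998×10^8 m/s))
= 1.54534 × (8.52866 μs) = 13.18 μs

Δt' ≈ 13.18 μs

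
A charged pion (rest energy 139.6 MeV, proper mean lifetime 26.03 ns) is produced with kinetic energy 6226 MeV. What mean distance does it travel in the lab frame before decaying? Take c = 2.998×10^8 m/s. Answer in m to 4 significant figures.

γ = 1 + K/(m₀c²) = 1 + 6226/139.6 = 45.5989
β = √(1 − 1/γ²) = 0.999760
Dilated lifetime: γτ₀ = 45.5989 × 26.03 ns = 1186.94 ns
d = βc·γτ₀ = 0.999760 × (2.998×10^8 m/s) × 1.18694×10^-6 s = 355.8 m

d ≈ 355.8 m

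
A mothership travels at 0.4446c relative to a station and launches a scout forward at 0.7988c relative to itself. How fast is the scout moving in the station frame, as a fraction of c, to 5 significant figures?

u ≈ 0.91754c

Compose boost 2: (0.7988 + 0.4446)/(1 + 0.7988×0.4446) = 1.2434/1.355146 = 0.91754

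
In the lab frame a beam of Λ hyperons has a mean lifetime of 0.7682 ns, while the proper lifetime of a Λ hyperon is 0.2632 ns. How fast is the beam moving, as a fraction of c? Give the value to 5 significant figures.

β ≈ 0.93947

γ = Δt/τ₀ = 0.7682/0.2632 = 2.918693
β = √(1 − 1/γ²) = √(1 − 1/2.918693²) = 0.93947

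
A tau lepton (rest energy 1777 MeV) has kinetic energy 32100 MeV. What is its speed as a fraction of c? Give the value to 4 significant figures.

γ = 1 + K/(m₀c²) = 1 + 32100/1777 = 19.0642
β = √(1 − 1/γ²) = 0.9986

β ≈ 0.9986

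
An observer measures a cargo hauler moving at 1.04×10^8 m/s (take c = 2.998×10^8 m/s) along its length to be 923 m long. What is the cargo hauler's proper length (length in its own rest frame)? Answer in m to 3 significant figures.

L₀ ≈ 984 m

β = v/c = 1.04×10^8 / 2.998×10^8 = 0.34690
γ = 1/√(1 − 0.34690²) = 1.0662
L₀ = γL = 1.0662 × 923 = 984 m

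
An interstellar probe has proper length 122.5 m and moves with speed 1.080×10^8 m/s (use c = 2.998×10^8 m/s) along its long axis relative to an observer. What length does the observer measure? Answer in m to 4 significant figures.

β = v/c = 1.080×10^8 / 2.998×10^8 = 0.360240
γ = 1/√(1 − 0.360240²) = 1.07197
Length contraction: L = L₀/γ = 122.5/1.07197 = 114.3 m

L ≈ 114.3 m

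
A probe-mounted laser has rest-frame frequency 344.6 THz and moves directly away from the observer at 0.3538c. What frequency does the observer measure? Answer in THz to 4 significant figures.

Relativistic Doppler: f_obs = f_src √((1−β)/(1+β))
= 344.6 × √(0.646200/1.35380) = 344.6 × 0.690886 = 238.1 THz

f_obs ≈ 238.1 THz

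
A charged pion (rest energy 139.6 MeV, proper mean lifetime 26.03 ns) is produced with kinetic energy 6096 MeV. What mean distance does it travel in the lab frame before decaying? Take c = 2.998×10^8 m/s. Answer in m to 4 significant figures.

γ = 1 + K/(m₀c²) = 1 + 6096/139.6 = 44.6676
β = √(1 − 1/γ²) = 0.999749
Dilated lifetime: γτ₀ = 44.6676 × 26.03 ns = 1162.70 ns
d = βc·γτ₀ = 0.999749 × (2.998×10^8 m/s) × 1.16270×10^-6 s = 348.5 m

d ≈ 348.5 m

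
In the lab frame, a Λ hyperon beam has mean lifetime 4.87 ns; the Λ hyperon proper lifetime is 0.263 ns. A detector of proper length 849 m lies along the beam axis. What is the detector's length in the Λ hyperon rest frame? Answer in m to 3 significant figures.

Time dilation ⇒ γ = Δt/τ₀ = 4.87/0.263 = 18.517
Length contraction: L = L₀/γ = 849/18.517 = 45.8 m

L ≈ 45.8 m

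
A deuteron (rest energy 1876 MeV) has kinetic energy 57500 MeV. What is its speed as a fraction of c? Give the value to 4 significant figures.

γ = 1 + K/(m₀c²) = 1 + 57500/1876 = 31.6503
β = √(1 − 1/γ²) = 0.9995

β ≈ 0.9995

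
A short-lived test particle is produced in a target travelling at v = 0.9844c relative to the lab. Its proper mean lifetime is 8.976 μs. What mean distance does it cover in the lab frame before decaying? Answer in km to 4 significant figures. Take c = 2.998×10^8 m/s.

γ = 1/√(1 − 0.9844²) = 5.68359
Dilated lifetime: Δt = γτ₀ = 5.68359 × 8.976 μs = 51.0159 μs
d = vΔt = 0.9844c × 51.0159 μs = 2.95123×10^8 m/s × 5.10159×10^-5 s = 15.06 km

d ≈ 15.06 km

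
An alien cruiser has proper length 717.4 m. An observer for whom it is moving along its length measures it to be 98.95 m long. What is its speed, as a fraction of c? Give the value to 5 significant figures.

γ = L₀/L = 717.4/98.95 = 7.250126
β = √(1 − 1/γ²) = 0.99044

β ≈ 0.99044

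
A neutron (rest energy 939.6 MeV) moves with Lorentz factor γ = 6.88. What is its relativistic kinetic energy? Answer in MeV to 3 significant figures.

γ = 6.88 (given)
K = (γ − 1)m₀c² = (6.88 − 1) × 939.6 MeV = 5.8800 × 939.6 MeV = 5520 MeV

K ≈ 5520 MeV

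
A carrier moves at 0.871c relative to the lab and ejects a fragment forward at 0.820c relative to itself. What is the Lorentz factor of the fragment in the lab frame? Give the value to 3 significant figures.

γ ≈ 6.10

u_lab = (0.820 + 0.871)/(1 + 0.820×0.871) = 1.691/1.71422 = 0.986454
γ = 1/√(1 − 0.986454²) = 6.10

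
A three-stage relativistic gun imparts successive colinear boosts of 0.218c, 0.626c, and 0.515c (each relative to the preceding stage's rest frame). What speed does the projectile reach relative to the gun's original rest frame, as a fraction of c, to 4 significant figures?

Compose boost 2: (0.626 + 0.218)/(1 + 0.626×0.218) = 0.8440/1.13647 = 0.742652
Compose boost 3: (0.515 + 0.742652)/(1 + 0.515×0.742652) = 1.25765/1.38247 = 0.9097

u ≈ 0.9097c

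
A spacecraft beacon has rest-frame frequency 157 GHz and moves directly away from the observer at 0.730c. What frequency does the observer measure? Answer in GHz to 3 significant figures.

f_obs ≈ 62.0 GHz

Relativistic Doppler: f_obs = f_src √((1−β)/(1+β))
= 157 × √(0.27000/1.7300) = 157 × 0.39506 = 62.0 GHz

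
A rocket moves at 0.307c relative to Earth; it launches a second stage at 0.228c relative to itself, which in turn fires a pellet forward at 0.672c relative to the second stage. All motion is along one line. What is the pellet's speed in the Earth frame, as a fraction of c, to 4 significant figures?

Compose boost 2: (0.228 + 0.307)/(1 + 0.228×0.307) = 0.5350/1.07000 = 0.500002
Compose boost 3: (0.672 + 0.500002)/(1 + 0.672×0.500002) = 1.17200/1.33600 = 0.8772

u ≈ 0.8772c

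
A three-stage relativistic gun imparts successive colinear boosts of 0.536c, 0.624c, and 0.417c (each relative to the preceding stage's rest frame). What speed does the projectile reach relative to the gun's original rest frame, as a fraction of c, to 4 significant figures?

u ≈ 0.9441c

Compose boost 2: (0.624 + 0.536)/(1 + 0.624×0.536) = 1.160/1.33446 = 0.869263
Compose boost 3: (0.417 + 0.869263)/(1 + 0.417×0.869263) = 1.28626/1.36248 = 0.9441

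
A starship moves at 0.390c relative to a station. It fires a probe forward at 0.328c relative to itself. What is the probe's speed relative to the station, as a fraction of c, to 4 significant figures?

u ≈ 0.6366c

Relativistic velocity addition: u = (u' + v)/(1 + u'v/c²)
= (0.328 + 0.390)/(1 + 0.328×0.390) = 0.7180/1.12792 = 0.6366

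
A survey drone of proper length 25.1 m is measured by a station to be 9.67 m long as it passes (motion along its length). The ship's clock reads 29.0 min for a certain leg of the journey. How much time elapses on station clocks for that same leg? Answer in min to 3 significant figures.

Length contraction ⇒ γ = L₀/L = 25.1/9.67 = 2.5957
Time dilation: Δt = γτ₀ = 2.5957 × 29.0 min = 75.3 min

Δt ≈ 75.3 min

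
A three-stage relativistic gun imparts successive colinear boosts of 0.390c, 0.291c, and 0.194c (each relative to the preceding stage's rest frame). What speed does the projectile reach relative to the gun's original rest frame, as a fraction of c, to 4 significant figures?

u ≈ 0.7201c

Compose boost 2: (0.291 + 0.390)/(1 + 0.291×0.390) = 0.6810/1.11349 = 0.611591
Compose boost 3: (0.194 + 0.611591)/(1 + 0.194×0.611591) = 0.805591/1.11865 = 0.7201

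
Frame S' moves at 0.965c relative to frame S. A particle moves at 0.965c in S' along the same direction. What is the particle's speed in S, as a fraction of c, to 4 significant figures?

Relativistic velocity addition: u = (u' + v)/(1 + u'v/c²)
= (0.965 + 0.965)/(1 + 0.965×0.965) = 1.930/1.93122 = 0.9994

u ≈ 0.9994c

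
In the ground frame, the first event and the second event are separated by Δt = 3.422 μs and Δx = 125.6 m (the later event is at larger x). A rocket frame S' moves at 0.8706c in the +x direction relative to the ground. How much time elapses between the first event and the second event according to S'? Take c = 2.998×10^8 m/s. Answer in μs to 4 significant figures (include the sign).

γ = 1/√(1 − 0.8706²) = 2.03256
Δt' = γ(Δt − vΔx/c²) = 2.03256 × (3.422 μs − 0.8706×125.6 m / (2.998×10^8 m/s))
= 2.03256 × (3.05727 μs) = 6.214 μs

Δt' ≈ 6.214 μs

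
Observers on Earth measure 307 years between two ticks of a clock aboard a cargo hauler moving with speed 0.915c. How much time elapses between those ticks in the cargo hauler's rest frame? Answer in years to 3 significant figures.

γ = 1/√(1 − 0.915²) = 2.4786
Proper time: τ₀ = Δt/γ = 307/2.4786 = 124 years

τ₀ ≈ 124 years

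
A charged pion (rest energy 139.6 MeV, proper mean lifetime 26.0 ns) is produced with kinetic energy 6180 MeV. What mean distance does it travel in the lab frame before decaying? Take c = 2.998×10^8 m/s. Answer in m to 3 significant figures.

d ≈ 353 m

γ = 1 + K/(m₀c²) = 1 + 6180/139.6 = 45.269
β = √(1 − 1/γ²) = 0.99976
Dilated lifetime: γτ₀ = 45.269 × 26.0 ns = 1177.0 ns
d = βc·γτ₀ = 0.99976 × (2.998×10^8 m/s) × 1.1770×10^-6 s = 353 m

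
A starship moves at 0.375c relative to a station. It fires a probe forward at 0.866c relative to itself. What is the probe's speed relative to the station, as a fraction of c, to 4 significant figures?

Relativistic velocity addition: u = (u' + v)/(1 + u'v/c²)
= (0.866 + 0.375)/(1 + 0.866×0.375) = 1.241/1.32475 = 0.9368

u ≈ 0.9368c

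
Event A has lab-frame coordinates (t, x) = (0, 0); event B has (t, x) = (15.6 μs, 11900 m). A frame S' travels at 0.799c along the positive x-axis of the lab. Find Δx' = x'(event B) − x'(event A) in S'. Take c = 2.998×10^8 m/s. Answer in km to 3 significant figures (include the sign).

γ = 1/√(1 − 0.799²) = 1.6630
Δx' = γ(Δx − vΔt) = 1.6630 × (11900 m − 0.799×(2.998×10^8 m/s)×15.6×10^-6 s)
= 1.6630 × (8163.2 m) = 13.6 km

Δx' ≈ 13.6 km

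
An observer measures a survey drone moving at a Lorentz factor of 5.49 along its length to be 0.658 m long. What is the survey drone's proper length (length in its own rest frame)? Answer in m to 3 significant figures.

γ = 5.49 (given)
L₀ = γL = 5.49 × 0.658 = 3.61 m

L₀ ≈ 3.61 m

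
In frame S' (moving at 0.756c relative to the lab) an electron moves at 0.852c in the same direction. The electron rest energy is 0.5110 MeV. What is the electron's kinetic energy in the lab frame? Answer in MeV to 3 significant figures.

u_lab = (0.852 + 0.756)/(1 + 0.852×0.756) = 0.978036
γ = 1/√(1 − 0.978036²) = 4.7976
K = (γ − 1)m₀c² = (4.7976 − 1) × 0.5110 = 3.7976 × 0.5110 = 1.94 MeV

K ≈ 1.94 MeV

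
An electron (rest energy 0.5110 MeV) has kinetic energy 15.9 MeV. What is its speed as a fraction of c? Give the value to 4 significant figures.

β ≈ 0.9995

γ = 1 + K/(m₀c²) = 1 + 15.9/0.5110 = 32.1155
β = √(1 − 1/γ²) = 0.9995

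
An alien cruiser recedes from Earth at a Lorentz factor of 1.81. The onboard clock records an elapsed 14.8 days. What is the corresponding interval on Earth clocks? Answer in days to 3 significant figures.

Δt ≈ 26.8 days

γ = 1.81 (given)
Time dilation: Δt = γτ₀ = 1.81 × 14.8 days = 26.8 days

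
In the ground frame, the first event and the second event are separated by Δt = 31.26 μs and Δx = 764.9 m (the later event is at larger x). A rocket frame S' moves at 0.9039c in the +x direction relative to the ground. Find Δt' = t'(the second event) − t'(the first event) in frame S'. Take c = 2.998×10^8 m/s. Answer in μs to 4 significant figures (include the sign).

γ = 1/√(1 − 0.9039²) = 2.33785
Δt' = γ(Δt − vΔx/c²) = 2.33785 × (31.26 μs − 0.9039×764.9 m / (2.998×10^8 m/s))
= 2.33785 × (28.9538 μs) = 67.69 μs

Δt' ≈ 67.69 μs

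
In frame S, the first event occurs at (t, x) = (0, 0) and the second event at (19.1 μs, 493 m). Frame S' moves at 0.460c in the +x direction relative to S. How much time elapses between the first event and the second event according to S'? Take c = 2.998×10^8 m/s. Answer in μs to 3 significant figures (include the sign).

γ = 1/√(1 − 0.460²) = 1.1262
Δt' = γ(Δt − vΔx/c²) = 1.1262 × (19.1 μs − 0.460×493 m / (2.998×10^8 m/s))
= 1.1262 × (18.344 μs) = 20.7 μs

Δt' ≈ 20.7 μs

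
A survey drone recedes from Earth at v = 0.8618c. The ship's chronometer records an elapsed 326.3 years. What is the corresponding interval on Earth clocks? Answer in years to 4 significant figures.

γ = 1/√(1 − 0.8618²) = 1.97142
Time dilation: Δt = γτ₀ = 1.97142 × 326.3 years = 643.3 years

Δt ≈ 643.3 years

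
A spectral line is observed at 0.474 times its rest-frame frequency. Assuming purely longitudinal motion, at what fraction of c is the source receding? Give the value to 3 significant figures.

f_obs/f_src = √((1−β)/(1+β)) = 0.474  ⇒  (1−β)/(1+β) = 0.22468
β = |1 − D²|/(1 + D²) = |1 − 0.22468|/(1 + 0.22468) = 0.633

β ≈ 0.633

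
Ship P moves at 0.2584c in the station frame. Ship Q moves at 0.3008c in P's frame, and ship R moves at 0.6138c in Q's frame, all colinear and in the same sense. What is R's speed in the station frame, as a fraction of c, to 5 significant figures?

u ≈ 0.85907c

Compose boost 2: (0.3008 + 0.2584)/(1 + 0.3008×0.2584) = 0.55920/1.077727 = 0.5188699
Compose boost 3: (0.6138 + 0.5188699)/(1 + 0.6138×0.5188699) = 1.132670/1.318482 = 0.85907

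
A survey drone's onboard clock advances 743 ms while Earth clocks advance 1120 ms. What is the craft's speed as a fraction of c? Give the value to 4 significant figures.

γ = Δt/τ₀ = 1120/743 = 1.50740
β = √(1 − 1/γ²) = √(1 − 1/1.50740²) = 0.7483

β ≈ 0.7483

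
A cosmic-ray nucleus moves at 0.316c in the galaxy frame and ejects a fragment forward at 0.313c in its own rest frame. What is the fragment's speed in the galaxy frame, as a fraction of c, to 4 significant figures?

Compose boost 2: (0.313 + 0.316)/(1 + 0.313×0.316) = 0.6290/1.09891 = 0.5724

u ≈ 0.5724c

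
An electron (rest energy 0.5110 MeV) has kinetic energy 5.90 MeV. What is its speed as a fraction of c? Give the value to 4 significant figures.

β ≈ 0.9968

γ = 1 + K/(m₀c²) = 1 + 5.90/0.5110 = 12.5460
β = √(1 − 1/γ²) = 0.9968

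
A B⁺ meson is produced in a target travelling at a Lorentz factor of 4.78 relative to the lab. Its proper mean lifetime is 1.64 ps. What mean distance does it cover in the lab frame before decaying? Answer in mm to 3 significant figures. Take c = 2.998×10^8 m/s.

β = √(1 − 1/γ²) = √(1 − 1/4.78²) = 0.97787
Dilated lifetime: Δt = γτ₀ = 4.78 × 1.64 ps = 7.8392 ps
d = vΔt = 0.97787c × 7.8392 ps = 2.9317×10^8 m/s × 7.8392×10^-12 s = 2.30 mm

d ≈ 2.30 mm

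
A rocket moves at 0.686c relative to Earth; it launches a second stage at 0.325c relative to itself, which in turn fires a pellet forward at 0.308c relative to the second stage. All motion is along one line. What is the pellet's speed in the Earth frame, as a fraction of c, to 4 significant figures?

Compose boost 2: (0.325 + 0.686)/(1 + 0.325×0.686) = 1.011/1.22295 = 0.826690
Compose boost 3: (0.308 + 0.826690)/(1 + 0.308×0.826690) = 1.13469/1.25462 = 0.9044

u ≈ 0.9044c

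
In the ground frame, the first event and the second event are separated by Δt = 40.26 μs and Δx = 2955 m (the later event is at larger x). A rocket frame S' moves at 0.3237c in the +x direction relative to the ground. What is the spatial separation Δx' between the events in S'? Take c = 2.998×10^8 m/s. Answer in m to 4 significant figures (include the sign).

γ = 1/√(1 − 0.3237²) = 1.05690
Δx' = γ(Δx − vΔt) = 1.05690 × (2955 m − 0.3237×(2.998×10^8 m/s)×40.26×10^-6 s)
= 1.05690 × (-952.042 m) = -1006 m

Δx' ≈ -1006 m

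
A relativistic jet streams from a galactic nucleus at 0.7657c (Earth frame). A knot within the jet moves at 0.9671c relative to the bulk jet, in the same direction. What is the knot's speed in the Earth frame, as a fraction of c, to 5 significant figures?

Relativistic velocity addition: u = (u' + v)/(1 + u'v/c²)
= (0.9671 + 0.7657)/(1 + 0.9671×0.7657) = 1.7328/1.740508 = 0.99557

u ≈ 0.99557c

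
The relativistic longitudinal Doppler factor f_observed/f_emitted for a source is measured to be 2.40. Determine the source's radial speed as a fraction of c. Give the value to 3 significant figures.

β ≈ 0.704

f_obs/f_src = √((1+β)/(1−β)) = 2.40  ⇒  (1+β)/(1−β) = 5.7600
β = |1 − D²|/(1 + D²) = |1 − 5.7600|/(1 + 5.7600) = 0.704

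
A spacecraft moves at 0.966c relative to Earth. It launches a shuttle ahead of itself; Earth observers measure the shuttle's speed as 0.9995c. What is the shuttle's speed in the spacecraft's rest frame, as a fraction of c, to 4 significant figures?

Inverse velocity addition: u' = (u − v)/(1 − uv/c²)
= (0.9995 − 0.966)/(1 − 0.9995×0.966) = 0.03350/0.0344830 = 0.9715

u' ≈ 0.9715c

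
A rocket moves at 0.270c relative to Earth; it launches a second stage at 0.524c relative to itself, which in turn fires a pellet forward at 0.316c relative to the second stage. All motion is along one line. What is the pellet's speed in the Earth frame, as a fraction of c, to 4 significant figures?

u ≈ 0.8293c

Compose boost 2: (0.524 + 0.270)/(1 + 0.524×0.270) = 0.7940/1.14148 = 0.695588
Compose boost 3: (0.316 + 0.695588)/(1 + 0.316×0.695588) = 1.01159/1.21981 = 0.8293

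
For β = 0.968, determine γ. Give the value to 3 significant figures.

γ = 1/√(1 − β²) = 1/√(1 − 0.968²) = 1/√(0.062976) = 3.98

γ ≈ 3.98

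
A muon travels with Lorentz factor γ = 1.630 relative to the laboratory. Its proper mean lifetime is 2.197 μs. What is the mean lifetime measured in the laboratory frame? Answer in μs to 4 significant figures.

γ = 1.630 (given)
Time dilation: Δt = γτ₀ = 1.630 × 2.197 μs = 3.581 μs

Δt ≈ 3.581 μs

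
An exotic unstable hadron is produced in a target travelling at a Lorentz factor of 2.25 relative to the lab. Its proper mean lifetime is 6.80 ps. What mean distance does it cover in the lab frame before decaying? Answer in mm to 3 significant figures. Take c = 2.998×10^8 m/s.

β = √(1 − 1/γ²) = √(1 − 1/2.25²) = 0.89581
Dilated lifetime: Δt = γτ₀ = 2.25 × 6.80 ps = 15.300 ps
d = vΔt = 0.89581c × 15.300 ps = 2.6856×10^8 m/s × 1.5300×10^-11 s = 4.11 mm

d ≈ 4.11 mm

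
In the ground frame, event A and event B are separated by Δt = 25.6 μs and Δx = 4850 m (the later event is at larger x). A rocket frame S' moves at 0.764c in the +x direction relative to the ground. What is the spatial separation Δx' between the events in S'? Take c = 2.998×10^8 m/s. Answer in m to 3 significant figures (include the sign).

Δx' ≈ -1570 m

γ = 1/√(1 − 0.764²) = 1.5499
Δx' = γ(Δx − vΔt) = 1.5499 × (4850 m − 0.764×(2.998×10^8 m/s)×25.6×10^-6 s)
= 1.5499 × (-1013.6 m) = -1570 m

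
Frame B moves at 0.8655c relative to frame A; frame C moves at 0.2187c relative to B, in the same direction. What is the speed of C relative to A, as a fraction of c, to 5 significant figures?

u ≈ 0.91164c

Compose boost 2: (0.2187 + 0.8655)/(1 + 0.2187×0.8655) = 1.0842/1.189285 = 0.91164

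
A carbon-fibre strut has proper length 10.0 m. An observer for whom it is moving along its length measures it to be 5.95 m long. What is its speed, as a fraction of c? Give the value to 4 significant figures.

γ = L₀/L = 10.0/5.95 = 1.68067
β = √(1 − 1/γ²) = 0.8037

β ≈ 0.8037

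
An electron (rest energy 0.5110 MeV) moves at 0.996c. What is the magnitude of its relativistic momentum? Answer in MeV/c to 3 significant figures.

γ = 1/√(1 − 0.996²) = 11.192
p = γβm₀c = 11.192 × 0.996 × 0.5110 MeV/c = 5.70 MeV/c

p ≈ 5.70 MeV/c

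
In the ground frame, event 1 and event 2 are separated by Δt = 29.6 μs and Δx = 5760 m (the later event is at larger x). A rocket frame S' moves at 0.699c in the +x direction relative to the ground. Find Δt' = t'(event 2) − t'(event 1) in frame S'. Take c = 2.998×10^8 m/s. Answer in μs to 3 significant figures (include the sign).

γ = 1/√(1 − 0.699²) = 1.3984
Δt' = γ(Δt − vΔx/c²) = 1.3984 × (29.6 μs − 0.699×5760 m / (2.998×10^8 m/s))
= 1.3984 × (16.170 μs) = 22.6 μs

Δt' ≈ 22.6 μs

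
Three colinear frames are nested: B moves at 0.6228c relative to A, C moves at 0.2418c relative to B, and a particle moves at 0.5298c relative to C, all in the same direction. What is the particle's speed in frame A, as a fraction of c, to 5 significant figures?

u ≈ 0.91641c

Compose boost 2: (0.2418 + 0.6228)/(1 + 0.2418×0.6228) = 0.86460/1.150593 = 0.7514386
Compose boost 3: (0.5298 + 0.7514386)/(1 + 0.5298×0.7514386) = 1.281239/1.398112 = 0.91641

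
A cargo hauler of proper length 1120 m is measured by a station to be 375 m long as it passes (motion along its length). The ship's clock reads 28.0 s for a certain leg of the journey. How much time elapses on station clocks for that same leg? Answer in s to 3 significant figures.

Δt ≈ 83.6 s

Length contraction ⇒ γ = L₀/L = 1120/375 = 2.9867
Time dilation: Δt = γτ₀ = 2.9867 × 28.0 s = 83.6 s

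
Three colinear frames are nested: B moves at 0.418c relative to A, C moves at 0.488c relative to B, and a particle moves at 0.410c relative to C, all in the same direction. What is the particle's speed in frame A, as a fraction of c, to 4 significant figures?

Compose boost 2: (0.488 + 0.418)/(1 + 0.488×0.418) = 0.9060/1.20398 = 0.752502
Compose boost 3: (0.410 + 0.752502)/(1 + 0.410×0.752502) = 1.16250/1.30853 = 0.8884

u ≈ 0.8884c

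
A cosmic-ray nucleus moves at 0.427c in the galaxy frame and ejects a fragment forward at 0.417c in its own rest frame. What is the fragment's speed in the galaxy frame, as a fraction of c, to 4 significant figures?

u ≈ 0.7164c

Compose boost 2: (0.417 + 0.427)/(1 + 0.417×0.427) = 0.8440/1.17806 = 0.7164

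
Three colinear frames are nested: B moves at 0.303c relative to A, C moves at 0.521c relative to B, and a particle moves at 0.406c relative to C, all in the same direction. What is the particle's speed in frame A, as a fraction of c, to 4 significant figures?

Compose boost 2: (0.521 + 0.303)/(1 + 0.521×0.303) = 0.8240/1.15786 = 0.711656
Compose boost 3: (0.406 + 0.711656)/(1 + 0.406×0.711656) = 1.11766/1.28893 = 0.8671

u ≈ 0.8671c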